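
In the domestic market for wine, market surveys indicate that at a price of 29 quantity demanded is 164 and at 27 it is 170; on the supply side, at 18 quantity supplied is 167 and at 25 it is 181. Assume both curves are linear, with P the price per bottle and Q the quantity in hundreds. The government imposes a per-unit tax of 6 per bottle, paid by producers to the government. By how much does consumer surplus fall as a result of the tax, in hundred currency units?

Consumer surplus falls by 420.96 hundred.

Demand slope: (170 − 164)/(27 − 29) = -3, so Qd = 251 − 3P.
Supply slope: (181 − 167)/(25 − 18) = 2, so Qs = 2P + 131.
Before the tax: set 251 − 3P = 2P + 131 → P* = 24, Q* = 179.
With the tax collected from producers, supply shifts: Qs = 2(P − 6) + 131.
Solving gives Q = 171.8 with buyers paying 26.4 and producers receiving 20.4 (the 6 wedge).
ΔCS is the trapezoid between Q = 171.8 and Q = 179 of height 2.4: ½ · (179 + 171.8) · 2.4 = 420.96.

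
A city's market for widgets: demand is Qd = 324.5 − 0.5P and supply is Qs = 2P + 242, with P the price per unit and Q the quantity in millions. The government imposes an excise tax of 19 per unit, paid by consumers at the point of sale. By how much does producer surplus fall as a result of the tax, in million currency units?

Producer surplus falls by 1155.96 million.

Before the tax: set 324.5 − 0.5P = 2P + 242 → P* = 33, Q* = 308.
With the tax collected from consumers, demand (in seller-price terms) shifts: Qd = 324.5 − 0.5(P + 19).
New equilibrium: consumers pay 48.2, producers receive 29.2, Q = 300.4. (Wedge: Pb − Ps = 19.)
ΔPS is the trapezoid between Q = 300.4 and Q = 308 of height 3.8: ½ · (308 + 300.4) · 3.8 = 1155.96.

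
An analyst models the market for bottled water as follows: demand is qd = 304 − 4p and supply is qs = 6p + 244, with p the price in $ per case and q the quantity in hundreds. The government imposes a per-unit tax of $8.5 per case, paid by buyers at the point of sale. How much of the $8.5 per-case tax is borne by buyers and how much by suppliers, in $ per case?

Buyers bear $5.1 per case; suppliers bear $3.4 per case.

Without the tax, 304 − 4p = 6p + 244 gives 10p = 60, so p* = $6 and q* = 280.
With the tax collected from buyers, demand (in seller-price terms) shifts: qd = 304 − 4(p + 8.5).
Solving gives q = 259.6 with buyers paying $11.1 and suppliers receiving $2.6 (the $8.5 wedge).
Burden on buyers: $5.1; on suppliers: $3.4. (They sum to $8.5.)
The less price-elastic side of the market bears the larger share of a per-unit tax.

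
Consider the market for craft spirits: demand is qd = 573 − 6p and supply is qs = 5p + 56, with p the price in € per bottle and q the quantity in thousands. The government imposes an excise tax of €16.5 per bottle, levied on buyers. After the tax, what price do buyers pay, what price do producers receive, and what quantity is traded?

Without the tax, 573 − 6p = 5p + 56 gives 11p = 517, so p* = €47 and q* = 291.
With the tax collected from buyers, demand (in seller-price terms) shifts: qd = 573 − 6(p + 16.5).
Solving gives q = 246 with buyers paying €54.5 and producers receiving €38 (the €16.5 wedge).

Buyers pay €54.5; producers receive €38; quantity = 246.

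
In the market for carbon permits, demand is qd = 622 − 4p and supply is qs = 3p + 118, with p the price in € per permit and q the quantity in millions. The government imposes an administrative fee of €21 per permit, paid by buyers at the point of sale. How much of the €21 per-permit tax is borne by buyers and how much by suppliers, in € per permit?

Buyers bear €9 per permit; suppliers bear €12 per permit.

Before the tax: set 622 − 4p = 3p + 118 → p* = €72, q* = 334.
With the tax collected from buyers, demand (in seller-price terms) shifts: qd = 622 − 4(p + 21).
Solving gives q = 298 with buyers paying €81 and suppliers receiving €60 (the €21 wedge).
Burden on buyers: €9; on suppliers: €12. (They sum to €21.)
The less price-elastic side of the market bears the larger share of a per-unit tax.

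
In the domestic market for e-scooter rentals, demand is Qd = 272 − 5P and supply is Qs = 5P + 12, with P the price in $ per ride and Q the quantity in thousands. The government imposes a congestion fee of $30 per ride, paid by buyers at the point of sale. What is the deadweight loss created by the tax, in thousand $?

Before the tax: set 272 − 5P = 5P + 12 → P* = $26, Q* = 142.
With the tax collected from buyers, demand (in seller-price terms) shifts: Qd = 272 − 5(P + 30).
Solving gives Q = 67 with buyers paying $41 and sellers receiving $11 (the $30 wedge).
Quantity falls by |ΔQ| = |142 − 67| = 75.
DWL = ½ · t · |ΔQ| = ½ · 30 · 75 = $1125.

Deadweight loss = $1125 thousand.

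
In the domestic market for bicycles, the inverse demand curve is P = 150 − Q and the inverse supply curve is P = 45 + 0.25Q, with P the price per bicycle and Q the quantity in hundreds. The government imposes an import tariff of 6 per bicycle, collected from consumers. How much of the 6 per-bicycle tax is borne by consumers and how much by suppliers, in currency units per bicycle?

Consumers bear 4.8 per bicycle; suppliers bear 1.2 per bicycle.

Inverting to Q(P) form: Qd = 150 − P; Qs = 4P − 180.
Without the tax, 150 − P = 4P − 180 gives 5P = 330, so P* = 66 and Q* = 84.
With the tax collected from consumers, demand (in seller-price terms) shifts: Qd = 150 − (P + 6).
Solving gives Q = 79.2 with consumers paying 70.8 and suppliers receiving 64.8 (the 6 wedge).
Burden on consumers: 4.8; on suppliers: 1.2. (They sum to 6.)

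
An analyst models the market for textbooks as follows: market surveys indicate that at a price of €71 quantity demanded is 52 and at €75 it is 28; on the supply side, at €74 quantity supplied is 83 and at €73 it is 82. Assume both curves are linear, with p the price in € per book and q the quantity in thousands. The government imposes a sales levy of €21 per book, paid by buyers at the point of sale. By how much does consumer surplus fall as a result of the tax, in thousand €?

Demand slope: (28 − 52)/(75 − 71) = -6, so qd = 478 − 6p.
Supply slope: (82 − 83)/(73 − 74) = 1, so qs = p + 9.
Without the tax, 478 − 6p = p + 9 gives 7p = 469, so p* = €67 and q* = 76.
With the tax collected from buyers, demand (in seller-price terms) shifts: qd = 478 − 6(p + 21).
Solving gives q = 58 with buyers paying €70 and suppliers receiving €49 (the €21 wedge).
ΔCS is the trapezoid between Q = 58 and Q = 76 of height €3: ½ · (76 + 58) · 3 = €201.

Consumer surplus falls by €201 thousand.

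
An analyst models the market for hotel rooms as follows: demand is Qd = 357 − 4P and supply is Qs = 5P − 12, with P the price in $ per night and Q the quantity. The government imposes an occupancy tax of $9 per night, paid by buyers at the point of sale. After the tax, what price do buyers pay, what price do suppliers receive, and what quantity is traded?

Before the tax: set 357 − 4P = 5P − 12 → P* = $41, Q* = 193.
With the tax collected from buyers, demand (in seller-price terms) shifts: Qd = 357 − 4(P + 9).
New equilibrium: buyers pay $46, suppliers receive $37, Q = 173. (Wedge: Pb − Ps = 9.)

Buyers pay $46; suppliers receive $37; quantity = 173.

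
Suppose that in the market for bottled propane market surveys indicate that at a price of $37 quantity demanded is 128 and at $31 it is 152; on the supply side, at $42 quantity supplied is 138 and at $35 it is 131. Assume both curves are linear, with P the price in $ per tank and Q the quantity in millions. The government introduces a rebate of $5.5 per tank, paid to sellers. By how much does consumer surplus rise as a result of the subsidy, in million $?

Consumer surplus rises by $147.62 million.

Demand slope: (152 − 128)/(31 − 37) = -4, so Qd = 276 − 4P.
Supply slope: (131 − 138)/(35 − 42) = 1, so Qs = P + 96.
Before the subsidy: set 276 − 4P = P + 96 → P* = $36, Q* = 132.
With a per-unit subsidy paid to sellers, each receives P + 5.5 per unit sold, so supply becomes Qs = (P + 5.5) + 96.
New equilibrium: buyers pay $34.9, sellers receive $40.4, Q = 136.4. (Wedge: Pb − Ps = −5.5.)
ΔCS is the trapezoid between Q = 136.4 and Q = 132 of height $1.1: ½ · (132 + 136.4) · 1.1 = $147.62.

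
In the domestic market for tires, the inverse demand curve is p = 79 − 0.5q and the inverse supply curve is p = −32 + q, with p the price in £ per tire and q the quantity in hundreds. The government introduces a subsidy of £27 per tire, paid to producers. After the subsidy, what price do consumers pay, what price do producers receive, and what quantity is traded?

Consumers pay £33; producers receive £60; quantity = 92.

Rewrite in direct form: qd = 158 − 2p and qs = p + 32.
Before the subsidy: set 158 − 2p = p + 32 → p* = £42, q* = 74.
With a per-unit subsidy paid to producers, each receives p + 27 per unit sold, so supply becomes qs = (p + 27) + 32.
New equilibrium: consumers pay £33, producers receive £60, q = 92. (Wedge: pb − ps = −27.)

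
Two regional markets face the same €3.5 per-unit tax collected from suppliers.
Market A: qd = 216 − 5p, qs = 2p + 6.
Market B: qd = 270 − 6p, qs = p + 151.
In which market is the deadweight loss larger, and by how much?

Market A, by €3.5.

Market A: pre-tax p* = €30, q* = 66; post-tax q = 61; deadweight loss = €8.75.
Market B: pre-tax p* = €17, q* = 168; post-tax q = 165; deadweight loss = €5.25.
Difference: €8.75 vs €5.25 → market A is larger by €3.5.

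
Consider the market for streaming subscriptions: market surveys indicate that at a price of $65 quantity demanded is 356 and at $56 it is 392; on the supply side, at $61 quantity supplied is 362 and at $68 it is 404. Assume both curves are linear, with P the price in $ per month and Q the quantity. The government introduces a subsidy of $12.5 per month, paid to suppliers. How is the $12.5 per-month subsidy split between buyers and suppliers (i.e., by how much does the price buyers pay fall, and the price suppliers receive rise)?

Buyers gain $7.5 per month; suppliers gain $5 per month.

Demand slope: (392 − 356)/(56 − 65) = -4, so Qd = 616 − 4P.
Supply slope: (404 − 362)/(68 − 61) = 6, so Qs = 6P − 4.
Without the subsidy, 616 − 4P = 6P − 4 gives 10P = 620, so P* = $62 and Q* = 368.
With a per-unit subsidy paid to suppliers, each receives P + 12.5 per unit sold, so supply becomes Qs = 6(P + 12.5) − 4.
Solving gives Q = 398 with buyers paying $54.5 and suppliers receiving $67 (the $12.5 wedge).
Gain to buyers: $7.5; to suppliers: $5. (They sum to $12.5.)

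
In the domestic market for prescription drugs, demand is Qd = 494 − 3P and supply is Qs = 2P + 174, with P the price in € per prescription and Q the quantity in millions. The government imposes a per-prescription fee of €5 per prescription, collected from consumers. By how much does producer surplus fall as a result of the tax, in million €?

Before the tax: set 494 − 3P = 2P + 174 → P* = €64, Q* = 302.
With the tax collected from consumers, demand (in seller-price terms) shifts: Qd = 494 − 3(P + 5).
Solving gives Q = 296 with consumers paying €66 and suppliers receiving €61 (the €5 wedge).
ΔPS is the trapezoid between Q = 296 and Q = 302 of height €3: ½ · (302 + 296) · 3 = €897.

Producer surplus falls by €897 million.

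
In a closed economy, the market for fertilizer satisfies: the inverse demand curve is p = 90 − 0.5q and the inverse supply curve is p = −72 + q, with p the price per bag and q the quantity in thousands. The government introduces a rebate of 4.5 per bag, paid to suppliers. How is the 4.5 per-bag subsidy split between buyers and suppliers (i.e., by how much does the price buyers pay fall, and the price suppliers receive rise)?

Rewrite in direct form: qd = 180 − 2p and qs = p + 72.
Without the subsidy, 180 − 2p = p + 72 gives 3p = 108, so p* = 36 and q* = 108.
With a per-unit subsidy paid to suppliers, each receives p + 4.5 per unit sold, so supply becomes qs = (p + 4.5) + 72.
New equilibrium: buyers pay 34.5, suppliers receive 39, q = 111. (Wedge: pb − ps = −4.5.)
Gain to buyers: 1.5; to suppliers: 3. (They sum to 4.5.)

Buyers gain 1.5 per bag; suppliers gain 3 per bag.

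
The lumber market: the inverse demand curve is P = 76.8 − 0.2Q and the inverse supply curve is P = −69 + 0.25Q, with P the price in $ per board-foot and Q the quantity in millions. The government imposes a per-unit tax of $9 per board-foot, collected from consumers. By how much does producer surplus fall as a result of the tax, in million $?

Rewrite in direct form: Qd = 384 − 5P and Qs = 4P + 276.
Without the tax, 384 − 5P = 4P + 276 gives 9P = 108, so P* = $12 and Q* = 324.
With the tax collected from consumers, demand (in seller-price terms) shifts: Qd = 384 − 5(P + 9).
Solving gives Q = 304 with consumers paying $16 and suppliers receiving $7 (the $9 wedge).
ΔPS is the trapezoid between Q = 304 and Q = 324 of height $5: ½ · (324 + 304) · 5 = $1570.

Producer surplus falls by $1570 million.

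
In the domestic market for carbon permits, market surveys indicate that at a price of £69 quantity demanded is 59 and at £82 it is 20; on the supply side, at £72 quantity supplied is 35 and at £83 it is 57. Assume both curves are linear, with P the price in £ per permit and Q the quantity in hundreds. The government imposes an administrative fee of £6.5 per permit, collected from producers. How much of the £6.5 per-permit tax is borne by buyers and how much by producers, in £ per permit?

Buyers bear £2.6 per permit; producers bear £3.9 per permit.

Demand slope: (20 − 59)/(82 − 69) = -3, so Qd = 266 − 3P.
Supply slope: (57 − 35)/(83 − 72) = 2, so Qs = 2P − 109.
Without the tax, 266 − 3P = 2P − 109 gives 5P = 375, so P* = £75 and Q* = 41.
With the tax collected from producers, supply shifts: Qs = 2(P − 6.5) − 109.
Solving gives Q = 33.2 with buyers paying £77.6 and producers receiving £71.1 (the £6.5 wedge).
Burden on buyers: £2.6; on producers: £3.9. (They sum to £6.5.)
The less price-elastic side of the market bears the larger share of a per-unit tax.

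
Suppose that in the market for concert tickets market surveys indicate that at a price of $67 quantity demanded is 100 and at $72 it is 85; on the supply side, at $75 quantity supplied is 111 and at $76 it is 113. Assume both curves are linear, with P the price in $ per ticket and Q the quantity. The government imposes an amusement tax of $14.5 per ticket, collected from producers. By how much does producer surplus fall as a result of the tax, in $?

Producer surplus falls by $768.21.

Demand slope: (85 − 100)/(72 − 67) = -3, so Qd = 301 − 3P.
Supply slope: (113 − 111)/(76 − 75) = 2, so Qs = 2P − 39.
Without the tax, 301 − 3P = 2P − 39 gives 5P = 340, so P* = $68 and Q* = 97.
With the tax collected from producers, supply shifts: Qs = 2(P − 14.5) − 39.
Solving gives Q = 79.6 with buyers paying $73.8 and producers receiving $59.3 (the $14.5 wedge).
ΔPS is the trapezoid between Q = 79.6 and Q = 97 of height $8.7: ½ · (97 + 79.6) · 8.7 = $768.21.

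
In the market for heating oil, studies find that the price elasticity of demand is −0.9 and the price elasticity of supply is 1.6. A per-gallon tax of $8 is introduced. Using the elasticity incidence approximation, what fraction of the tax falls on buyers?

Incidence ratio: buyers' share ≈ εs / (εs + |εd|) = 1.6 / (1.6 + 0.9) = 0.64.
Supply is the more elastic side, so buyers bear the larger share.

Buyers' share ≈ 0.64.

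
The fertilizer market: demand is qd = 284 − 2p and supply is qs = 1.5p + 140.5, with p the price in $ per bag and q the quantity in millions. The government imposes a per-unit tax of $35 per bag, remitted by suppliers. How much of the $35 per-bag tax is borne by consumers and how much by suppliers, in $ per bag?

Without the tax, 284 − 2p = 1.5p + 140.5 gives 3.5p = 143.5, so p* = $41 and q* = 202.
With the tax collected from suppliers, supply shifts: qs = 1.5(p − 35) + 140.5.
New equilibrium: consumers pay $56, suppliers receive $21, q = 172. (Wedge: pb − ps = 35.)
Burden on consumers: $15; on suppliers: $20. (They sum to $35.)
The less price-elastic side of the market bears the larger share of a per-unit tax.

Consumers bear $15 per bag; suppliers bear $20 per bag.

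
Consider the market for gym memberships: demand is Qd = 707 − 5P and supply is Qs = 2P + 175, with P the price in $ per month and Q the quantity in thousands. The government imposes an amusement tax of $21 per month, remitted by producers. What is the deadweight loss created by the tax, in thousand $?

Deadweight loss = $315 thousand.

Before the tax: set 707 − 5P = 2P + 175 → P* = $76, Q* = 327.
With the tax collected from producers, supply shifts: Qs = 2(P − 21) + 175.
New equilibrium: consumers pay $82, producers receive $61, Q = 297. (Wedge: Pb − Ps = 21.)
Quantity falls by |ΔQ| = |327 − 297| = 30.
DWL = ½ · t · |ΔQ| = ½ · 21 · 30 = $315.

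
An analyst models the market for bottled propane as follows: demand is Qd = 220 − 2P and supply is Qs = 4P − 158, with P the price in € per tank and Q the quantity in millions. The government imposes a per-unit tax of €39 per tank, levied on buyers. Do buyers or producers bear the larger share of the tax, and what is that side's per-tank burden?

Before the tax: set 220 − 2P = 4P − 158 → P* = €63, Q* = 94.
With the tax collected from buyers, demand (in seller-price terms) shifts: Qd = 220 − 2(P + 39).
Solving gives Q = 42 with buyers paying €89 and producers receiving €50 (the €39 wedge).
Per-tank burden: buyers €26, producers €13.
Buyers take the larger share because demand is less price-elastic here (demand slope 2 vs supply slope 4).
The less price-elastic side of the market bears the larger share of a per-unit tax.

Buyers bear the larger share: €26 per tank.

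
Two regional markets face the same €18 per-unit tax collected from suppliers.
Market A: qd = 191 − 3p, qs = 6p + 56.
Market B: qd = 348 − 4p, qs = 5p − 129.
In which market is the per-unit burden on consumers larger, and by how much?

Market A: pre-tax p* = €15, q* = 146; post-tax q = 110; per-unit burden on consumers = €12.
Market B: pre-tax p* = €53, q* = 136; post-tax q = 96; per-unit burden on consumers = €10.
Difference: €12 vs €10 → market A is larger by €2.

Market A, by €2.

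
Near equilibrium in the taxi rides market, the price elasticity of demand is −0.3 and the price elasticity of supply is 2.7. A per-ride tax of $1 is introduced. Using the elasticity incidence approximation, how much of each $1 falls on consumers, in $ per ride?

Incidence ratio: consumers' share ≈ εs / (εs + |εd|) = 2.7 / (2.7 + 0.3) = 0.9.
So consumers bear ≈ 0.9 × $1 = $0.9; suppliers bear $0.1.

Consumers bear ≈ $0.9 per ride.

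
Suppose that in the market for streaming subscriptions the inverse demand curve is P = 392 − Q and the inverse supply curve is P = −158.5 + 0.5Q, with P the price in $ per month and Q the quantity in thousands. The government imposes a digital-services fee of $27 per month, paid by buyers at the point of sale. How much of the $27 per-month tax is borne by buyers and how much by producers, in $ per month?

Inverting to Q(P) form: Qd = 392 − P; Qs = 2P + 317.
Before the tax: set 392 − P = 2P + 317 → P* = $25, Q* = 367.
With the tax collected from buyers, demand (in seller-price terms) shifts: Qd = 392 − (P + 27).
Solving gives Q = 349 with buyers paying $43 and producers receiving $16 (the $27 wedge).
Burden on buyers: $18; on producers: $9. (They sum to $27.)
The less price-elastic side of the market bears the larger share of a per-unit tax.

Buyers bear $18 per month; producers bear $9 per month.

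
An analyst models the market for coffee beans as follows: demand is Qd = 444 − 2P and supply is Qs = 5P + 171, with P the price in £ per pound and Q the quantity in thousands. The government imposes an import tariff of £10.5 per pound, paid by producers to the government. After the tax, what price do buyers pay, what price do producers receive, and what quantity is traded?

Before the tax: set 444 − 2P = 5P + 171 → P* = £39, Q* = 366.
With the tax collected from producers, supply shifts: Qs = 5(P − 10.5) + 171.
New equilibrium: buyers pay £46.5, producers receive £36, Q = 351. (Wedge: Pb − Ps = 10.5.)

Buyers pay £46.5; producers receive £36; quantity = 351.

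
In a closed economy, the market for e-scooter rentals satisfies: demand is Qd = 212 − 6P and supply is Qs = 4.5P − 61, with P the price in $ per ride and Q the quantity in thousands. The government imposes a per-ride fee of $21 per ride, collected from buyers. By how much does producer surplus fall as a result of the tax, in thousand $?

Producer surplus falls by $348 thousand.

Before the tax: set 212 − 6P = 4.5P − 61 → P* = $26, Q* = 56.
With the tax collected from buyers, demand (in seller-price terms) shifts: Qd = 212 − 6(P + 21).
New equilibrium: buyers pay $35, suppliers receive $14, Q = 2. (Wedge: Pb − Ps = 21.)
ΔPS is the trapezoid between Q = 2 and Q = 56 of height $12: ½ · (56 + 2) · 12 = $348.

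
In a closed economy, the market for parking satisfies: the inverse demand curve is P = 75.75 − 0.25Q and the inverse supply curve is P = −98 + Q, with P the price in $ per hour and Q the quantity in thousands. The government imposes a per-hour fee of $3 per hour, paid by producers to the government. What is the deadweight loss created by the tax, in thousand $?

Deadweight loss = $3.6 thousand.

Rewrite in direct form: Qd = 303 − 4P and Qs = P + 98.
Before the tax: set 303 − 4P = P + 98 → P* = $41, Q* = 139.
With the tax collected from producers, supply shifts: Qs = (P − 3) + 98.
New equilibrium: consumers pay $41.6, producers receive $38.6, Q = 136.6. (Wedge: Pb − Ps = 3.)
Quantity falls by |ΔQ| = |139 − 136.6| = 2.4.
DWL = ½ · t · |ΔQ| = ½ · 3 · 2.4 = $3.6.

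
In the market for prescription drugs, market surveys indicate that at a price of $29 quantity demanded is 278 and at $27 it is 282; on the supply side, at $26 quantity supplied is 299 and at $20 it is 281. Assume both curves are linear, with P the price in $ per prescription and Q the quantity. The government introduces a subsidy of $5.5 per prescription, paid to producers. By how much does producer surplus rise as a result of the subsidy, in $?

Demand slope: (282 − 278)/(27 − 29) = -2, so Qd = 336 − 2P.
Supply slope: (281 − 299)/(20 − 26) = 3, so Qs = 3P + 221.
Without the subsidy, 336 − 2P = 3P + 221 gives 5P = 115, so P* = $23 and Q* = 290.
With a per-unit subsidy paid to producers, each receives P + 5.5 per unit sold, so supply becomes Qs = 3(P + 5.5) + 221.
Solving gives Q = 296.6 with consumers paying $19.7 and producers receiving $25.2 (the $5.5 wedge).
ΔPS is the trapezoid between Q = 296.6 and Q = 290 of height $2.2: ½ · (290 + 296.6) · 2.2 = $645.26.

Producer surplus rises by $645.26.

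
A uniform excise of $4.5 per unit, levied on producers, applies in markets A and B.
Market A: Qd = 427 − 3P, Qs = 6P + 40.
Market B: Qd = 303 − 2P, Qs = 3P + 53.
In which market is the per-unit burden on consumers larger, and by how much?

Market A, by $0.3.

Market A: pre-tax P* = $43, Q* = 298; post-tax Q = 289; per-unit burden on consumers = $3.
Market B: pre-tax P* = $50, Q* = 203; post-tax Q = 197.6; per-unit burden on consumers = $2.7.
Difference: $3 vs $2.7 → market A is larger by $0.3.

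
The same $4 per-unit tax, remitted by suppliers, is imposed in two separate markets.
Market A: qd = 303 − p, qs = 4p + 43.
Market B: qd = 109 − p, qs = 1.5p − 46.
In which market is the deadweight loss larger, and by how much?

Market A: pre-tax p* = $52, q* = 251; post-tax q = 247.8; deadweight loss = $6.4.
Market B: pre-tax p* = $62, q* = 47; post-tax q = 44.6; deadweight loss = $4.8.
Difference: $6.4 vs $4.8 → market A is larger by $1.6.

Market A, by $1.6.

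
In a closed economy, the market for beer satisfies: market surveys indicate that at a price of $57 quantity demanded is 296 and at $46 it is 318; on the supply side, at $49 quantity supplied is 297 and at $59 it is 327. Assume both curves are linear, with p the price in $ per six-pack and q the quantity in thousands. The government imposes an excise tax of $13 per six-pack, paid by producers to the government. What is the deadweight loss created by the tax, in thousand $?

Demand slope: (318 − 296)/(46 − 57) = -2, so qd = 410 − 2p.
Supply slope: (327 − 297)/(59 − 49) = 3, so qs = 3p + 150.
Before the tax: set 410 − 2p = 3p + 150 → p* = $52, q* = 306.
With the tax collected from producers, supply shifts: qs = 3(p − 13) + 150.
Solving gives q = 290.4 with buyers paying $59.8 and producers receiving $46.8 (the $13 wedge).
Quantity falls by |ΔQ| = |306 − 290.4| = 15.6.
DWL = ½ · t · |ΔQ| = ½ · 13 · 15.6 = $101.4.

Deadweight loss = $101.4 thousand.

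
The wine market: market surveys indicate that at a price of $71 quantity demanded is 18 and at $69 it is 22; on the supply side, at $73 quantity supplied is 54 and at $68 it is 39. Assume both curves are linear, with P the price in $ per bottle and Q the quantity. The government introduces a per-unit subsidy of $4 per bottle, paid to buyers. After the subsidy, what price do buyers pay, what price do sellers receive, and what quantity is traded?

Buyers pay $62.6; sellers receive $66.6; quantity = 34.8.

Demand slope: (22 − 18)/(69 − 71) = -2, so Qd = 160 − 2P.
Supply slope: (39 − 54)/(68 − 73) = 3, so Qs = 3P − 165.
Without the subsidy, 160 − 2P = 3P − 165 gives 5P = 325, so P* = $65 and Q* = 30.
With a per-unit subsidy paid to buyers, each effectively pays P − 4, so demand becomes Qd = 160 − 2(P − 4).
New equilibrium: buyers pay $62.6, sellers receive $66.6, Q = 34.8. (Wedge: Pb − Ps = −4.)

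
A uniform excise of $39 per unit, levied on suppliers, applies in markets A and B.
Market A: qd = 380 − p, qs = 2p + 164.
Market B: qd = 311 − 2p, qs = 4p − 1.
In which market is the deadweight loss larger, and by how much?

Market A: pre-tax p* = $72, q* = 308; post-tax q = 282; deadweight loss = $507.
Market B: pre-tax p* = $52, q* = 207; post-tax q = 155; deadweight loss = $1014.
Difference: $507 vs $1014 → market B is larger by $507.

Market B, by $507.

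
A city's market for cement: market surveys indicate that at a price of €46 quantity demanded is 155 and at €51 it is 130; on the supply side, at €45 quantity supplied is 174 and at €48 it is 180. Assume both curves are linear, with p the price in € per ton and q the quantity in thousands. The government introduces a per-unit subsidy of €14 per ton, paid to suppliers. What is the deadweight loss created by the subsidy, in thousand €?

Deadweight loss = €140 thousand.

Demand slope: (130 − 155)/(51 − 46) = -5, so qd = 385 − 5p.
Supply slope: (180 − 174)/(48 − 45) = 2, so qs = 2p + 84.
Without the subsidy, 385 − 5p = 2p + 84 gives 7p = 301, so p* = €43 and q* = 170.
With a per-unit subsidy paid to suppliers, each receives p + 14 per unit sold, so supply becomes qs = 2(p + 14) + 84.
Solving gives q = 190 with consumers paying €39 and suppliers receiving €53 (the €14 wedge).
Quantity rises by |ΔQ| = |170 − 190| = 20.
DWL = ½ · t · |ΔQ| = ½ · 14 · 20 = €140.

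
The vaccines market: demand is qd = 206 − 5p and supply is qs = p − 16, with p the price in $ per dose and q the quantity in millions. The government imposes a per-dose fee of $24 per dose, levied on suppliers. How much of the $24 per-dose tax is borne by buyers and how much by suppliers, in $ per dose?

Before the tax: set 206 − 5p = p − 16 → p* = $37, q* = 21.
With the tax collected from suppliers, supply shifts: qs = (p − 24) − 16.
New equilibrium: buyers pay $41, suppliers receive $17, q = 1. (Wedge: pb − ps = 24.)
Burden on buyers: $4; on suppliers: $20. (They sum to $24.)

Buyers bear $4 per dose; suppliers bear $20 per dose.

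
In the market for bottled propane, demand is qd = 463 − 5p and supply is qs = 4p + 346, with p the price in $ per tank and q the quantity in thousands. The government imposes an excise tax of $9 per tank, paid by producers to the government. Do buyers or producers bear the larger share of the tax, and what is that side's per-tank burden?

Without the tax, 463 − 5p = 4p + 346 gives 9p = 117, so p* = $13 and q* = 398.
With the tax collected from producers, supply shifts: qs = 4(p − 9) + 346.
Solving gives q = 378 with buyers paying $17 and producers receiving $8 (the $9 wedge).
Per-tank burden: buyers $4, producers $5.
Producers take the larger share because supply is less price-elastic here (demand slope 5 vs supply slope 4).
The less price-elastic side of the market bears the larger share of a per-unit tax.

Producers bear the larger share: $5 per tank.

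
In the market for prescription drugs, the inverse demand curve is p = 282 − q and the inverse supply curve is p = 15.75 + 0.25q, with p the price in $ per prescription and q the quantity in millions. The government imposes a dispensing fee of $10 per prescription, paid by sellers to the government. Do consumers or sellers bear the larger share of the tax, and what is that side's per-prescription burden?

Rewrite in direct form: qd = 282 − p and qs = 4p − 63.
Without the tax, 282 − p = 4p − 63 gives 5p = 345, so p* = $69 and q* = 213.
With the tax collected from sellers, supply shifts: qs = 4(p − 10) − 63.
Solving gives q = 205 with consumers paying $77 and sellers receiving $67 (the $10 wedge).
Per-prescription burden: consumers $8, sellers $2.
Consumers take the larger share because demand is less price-elastic here (demand slope 1 vs supply slope 4).
The less price-elastic side of the market bears the larger share of a per-unit tax.

Consumers bear the larger share: $8 per prescription.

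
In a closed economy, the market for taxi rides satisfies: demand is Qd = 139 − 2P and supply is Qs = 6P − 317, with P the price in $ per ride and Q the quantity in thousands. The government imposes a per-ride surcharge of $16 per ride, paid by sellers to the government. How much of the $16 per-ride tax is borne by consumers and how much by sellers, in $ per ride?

Before the tax: set 139 − 2P = 6P − 317 → P* = $57, Q* = 25.
With the tax collected from sellers, supply shifts: Qs = 6(P − 16) − 317.
Solving gives Q = 1 with consumers paying $69 and sellers receiving $53 (the $16 wedge).
Burden on consumers: $12; on sellers: $4. (They sum to $16.)

Consumers bear $12 per ride; sellers bear $4 per ride.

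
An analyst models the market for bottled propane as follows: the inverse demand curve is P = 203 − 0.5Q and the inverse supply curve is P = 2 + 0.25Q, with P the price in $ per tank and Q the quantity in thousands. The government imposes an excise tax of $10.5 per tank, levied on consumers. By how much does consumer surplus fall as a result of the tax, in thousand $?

Inverting to Q(P) form: Qd = 406 − 2P; Qs = 4P − 8.
Without the tax, 406 − 2P = 4P − 8 gives 6P = 414, so P* = $69 and Q* = 268.
With the tax collected from consumers, demand (in seller-price terms) shifts: Qd = 406 − 2(P + 10.5).
Solving gives Q = 254 with consumers paying $76 and suppliers receiving $65.5 (the $10.5 wedge).
ΔCS is the trapezoid between Q = 254 and Q = 268 of height $7: ½ · (268 + 254) · 7 = $1827.

Consumer surplus falls by $1827 thousand.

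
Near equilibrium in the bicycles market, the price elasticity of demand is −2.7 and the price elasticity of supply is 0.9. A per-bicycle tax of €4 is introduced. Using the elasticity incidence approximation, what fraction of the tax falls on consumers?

Incidence ratio: consumers' share ≈ εs / (εs + |εd|) = 0.9 / (0.9 + 2.7) = 0.25.
Supply is the less elastic side, so consumers bear the smaller share.

Consumers' share ≈ 0.25.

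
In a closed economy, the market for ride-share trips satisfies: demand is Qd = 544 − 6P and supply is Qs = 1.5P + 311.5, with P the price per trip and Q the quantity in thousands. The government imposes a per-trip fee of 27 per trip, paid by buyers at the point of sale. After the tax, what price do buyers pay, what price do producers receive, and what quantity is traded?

Without the tax, 544 − 6P = 1.5P + 311.5 gives 7.5P = 232.5, so P* = 31 and Q* = 358.
With the tax collected from buyers, demand (in seller-price terms) shifts: Qd = 544 − 6(P + 27).
Solving gives Q = 325.6 with buyers paying 36.4 and producers receiving 9.4 (the 27 wedge).
The less price-elastic side of the market bears the larger share of a per-unit tax.

Buyers pay 36.4; producers receive 9.4; quantity = 325.6.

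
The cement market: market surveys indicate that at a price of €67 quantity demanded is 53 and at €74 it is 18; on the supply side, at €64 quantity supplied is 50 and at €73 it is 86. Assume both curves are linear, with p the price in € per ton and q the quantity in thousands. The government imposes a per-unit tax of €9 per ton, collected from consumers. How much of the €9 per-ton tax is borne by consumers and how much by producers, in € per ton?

Demand slope: (18 − 53)/(74 − 67) = -5, so qd = 388 − 5p.
Supply slope: (86 − 50)/(73 − 64) = 4, so qs = 4p − 206.
Before the tax: set 388 − 5p = 4p − 206 → p* = €66, q* = 58.
With the tax collected from consumers, demand (in seller-price terms) shifts: qd = 388 − 5(p + 9).
Solving gives q = 38 with consumers paying €70 and producers receiving €61 (the €9 wedge).
Burden on consumers: €4; on producers: €5. (They sum to €9.)
The less price-elastic side of the market bears the larger share of a per-unit tax.

Consumers bear €4 per ton; producers bear €5 per ton.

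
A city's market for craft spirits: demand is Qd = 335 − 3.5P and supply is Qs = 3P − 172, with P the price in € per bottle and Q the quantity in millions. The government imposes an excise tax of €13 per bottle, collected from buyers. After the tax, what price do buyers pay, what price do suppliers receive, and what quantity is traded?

Buyers pay €84; suppliers receive €71; quantity = 41.

Before the tax: set 335 − 3.5P = 3P − 172 → P* = €78, Q* = 62.
With the tax collected from buyers, demand (in seller-price terms) shifts: Qd = 335 − 3.5(P + 13).
Solving gives Q = 41 with buyers paying €84 and suppliers receiving €71 (the €13 wedge).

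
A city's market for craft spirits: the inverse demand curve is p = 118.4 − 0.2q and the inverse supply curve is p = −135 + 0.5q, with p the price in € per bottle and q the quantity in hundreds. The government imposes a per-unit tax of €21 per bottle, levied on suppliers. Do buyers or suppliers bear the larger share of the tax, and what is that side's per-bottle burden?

Suppliers bear the larger share: €15 per bottle.

Inverting to q(p) form: qd = 592 − 5p; qs = 2p + 270.
Before the tax: set 592 − 5p = 2p + 270 → p* = €46, q* = 362.
With the tax collected from suppliers, supply shifts: qs = 2(p − 21) + 270.
New equilibrium: buyers pay €52, suppliers receive €31, q = 332. (Wedge: pb − ps = 21.)
Per-bottle burden: buyers €6, suppliers €15.
Suppliers take the larger share because supply is less price-elastic here (demand slope 5 vs supply slope 2).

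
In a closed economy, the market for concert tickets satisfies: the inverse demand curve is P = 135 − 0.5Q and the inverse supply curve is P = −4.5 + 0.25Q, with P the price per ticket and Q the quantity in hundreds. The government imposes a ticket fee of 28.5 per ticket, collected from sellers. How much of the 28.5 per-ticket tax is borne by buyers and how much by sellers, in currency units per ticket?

Rewrite in direct form: Qd = 270 − 2P and Qs = 4P + 18.
Before the tax: set 270 − 2P = 4P + 18 → P* = 42, Q* = 186.
With the tax collected from sellers, supply shifts: Qs = 4(P − 28.5) + 18.
Solving gives Q = 148 with buyers paying 61 and sellers receiving 32.5 (the 28.5 wedge).
Burden on buyers: 19; on sellers: 9.5. (They sum to 28.5.)
The less price-elastic side of the market bears the larger share of a per-unit tax.

Buyers bear 19 per ticket; sellers bear 9.5 per ticket.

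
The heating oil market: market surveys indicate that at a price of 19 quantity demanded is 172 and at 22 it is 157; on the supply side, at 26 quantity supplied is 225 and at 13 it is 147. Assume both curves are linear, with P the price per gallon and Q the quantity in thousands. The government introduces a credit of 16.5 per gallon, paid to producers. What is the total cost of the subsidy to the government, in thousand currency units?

Demand slope: (157 − 172)/(22 − 19) = -5, so Qd = 267 − 5P.
Supply slope: (147 − 225)/(13 − 26) = 6, so Qs = 6P + 69.
Before the subsidy: set 267 − 5P = 6P + 69 → P* = 18, Q* = 177.
With a per-unit subsidy paid to producers, each receives P + 16.5 per unit sold, so supply becomes Qs = 6(P + 16.5) + 69.
Solving gives Q = 222 with buyers paying 9 and producers receiving 25.5 (the 16.5 wedge).
Outlay = t · Q = 16.5 · 222 = 3663.

Government outlay = 3663 thousand.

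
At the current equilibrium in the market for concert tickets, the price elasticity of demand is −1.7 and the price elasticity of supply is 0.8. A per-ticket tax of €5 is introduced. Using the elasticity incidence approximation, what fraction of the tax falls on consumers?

Consumers' share ≈ 0.32.

Incidence ratio: consumers' share ≈ εs / (εs + |εd|) = 0.8 / (0.8 + 1.7) = 0.32.
Supply is the less elastic side, so consumers bear the smaller share.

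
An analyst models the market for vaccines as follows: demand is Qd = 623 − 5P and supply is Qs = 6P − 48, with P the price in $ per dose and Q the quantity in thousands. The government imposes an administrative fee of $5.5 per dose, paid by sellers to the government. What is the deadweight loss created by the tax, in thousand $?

Deadweight loss = $41.25 thousand.

Before the tax: set 623 − 5P = 6P − 48 → P* = $61, Q* = 318.
With the tax collected from sellers, supply shifts: Qs = 6(P − 5.5) − 48.
Solving gives Q = 303 with buyers paying $64 and sellers receiving $58.5 (the $5.5 wedge).
Quantity falls by |ΔQ| = |318 − 303| = 15.
DWL = ½ · t · |ΔQ| = ½ · 5.5 · 15 = $41.25.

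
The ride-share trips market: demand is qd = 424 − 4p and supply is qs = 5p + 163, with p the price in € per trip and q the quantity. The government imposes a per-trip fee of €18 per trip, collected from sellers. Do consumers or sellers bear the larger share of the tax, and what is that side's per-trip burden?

Without the tax, 424 − 4p = 5p + 163 gives 9p = 261, so p* = €29 and q* = 308.
With the tax collected from sellers, supply shifts: qs = 5(p − 18) + 163.
New equilibrium: consumers pay €39, sellers receive €21, q = 268. (Wedge: pb − ps = 18.)
Per-trip burden: consumers €10, sellers €8.
Consumers take the larger share because demand is less price-elastic here (demand slope 4 vs supply slope 5).
The less price-elastic side of the market bears the larger share of a per-unit tax.

Consumers bear the larger share: €10 per trip.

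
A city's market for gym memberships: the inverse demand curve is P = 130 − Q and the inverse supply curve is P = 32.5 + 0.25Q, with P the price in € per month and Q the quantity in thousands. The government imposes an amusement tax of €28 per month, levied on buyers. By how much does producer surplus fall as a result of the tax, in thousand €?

Rewrite in direct form: Qd = 130 − P and Qs = 4P − 130.
Without the tax, 130 − P = 4P − 130 gives 5P = 260, so P* = €52 and Q* = 78.
With the tax collected from buyers, demand (in seller-price terms) shifts: Qd = 130 − (P + 28).
Solving gives Q = 55.6 with buyers paying €74.4 and producers receiving €46.4 (the €28 wedge).
ΔPS is the trapezoid between Q = 55.6 and Q = 78 of height €5.6: ½ · (78 + 55.6) · 5.6 = €374.08.

Producer surplus falls by €374.08 thousand.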